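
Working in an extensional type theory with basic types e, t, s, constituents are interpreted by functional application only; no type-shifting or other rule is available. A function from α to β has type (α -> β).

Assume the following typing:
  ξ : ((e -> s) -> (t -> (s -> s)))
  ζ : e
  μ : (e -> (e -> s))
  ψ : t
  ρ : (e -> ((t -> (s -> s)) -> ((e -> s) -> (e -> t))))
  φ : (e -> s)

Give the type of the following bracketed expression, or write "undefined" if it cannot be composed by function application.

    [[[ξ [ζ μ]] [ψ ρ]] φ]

[ζ μ]: μ is (e -> (e -> s)), ζ is e; result (e -> s).
[ξ [ζ μ]]: ξ is ((e -> s) -> (t -> (s -> s))), [ζ μ] is (e -> s); result (t -> (s -> s)).
At [ψ ρ]: neither t nor (e -> ((t -> (s -> s)) -> ((e -> s) -> (e -> t)))) can take the other as argument; the node is ill-typed.

undefined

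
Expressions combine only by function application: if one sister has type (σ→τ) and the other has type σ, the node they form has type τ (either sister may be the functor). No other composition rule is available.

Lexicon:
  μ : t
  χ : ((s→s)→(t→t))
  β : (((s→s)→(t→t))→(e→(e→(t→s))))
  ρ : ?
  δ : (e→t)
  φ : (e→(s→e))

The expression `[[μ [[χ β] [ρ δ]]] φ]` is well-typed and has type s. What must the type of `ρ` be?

((e→t)→((e→(e→(t→s)))→(t→((e→(s→e))→s))))

At [[μ [[χ β] [ρ δ]]] φ] (required: s): φ is (e→(s→e)), which is not a function with range s; hence [μ [[χ β] [ρ δ]]] is the functor — type ((e→(s→e))→s).
At [μ [[χ β] [ρ δ]]] (required: ((e→(s→e))→s)): μ is t, which is not a function with range ((e→(s→e))→s); hence [[χ β] [ρ δ]] is the functor — type (t→((e→(s→e))→s)).
At [[χ β] [ρ δ]] (required: (t→((e→(s→e))→s))): [χ β] is (e→(e→(t→s))), which is not a function with range (t→((e→(s→e))→s)); hence [ρ δ] is the functor — type ((e→(e→(t→s)))→(t→((e→(s→e))→s))).
At [ρ δ] (required: ((e→(e→(t→s)))→(t→((e→(s→e))→s)))): δ is (e→t), which is not a function with range ((e→(e→(t→s)))→(t→((e→(s→e))→s))); hence ρ is the functor — type ((e→t)→((e→(e→(t→s)))→(t→((e→(s→e))→s)))).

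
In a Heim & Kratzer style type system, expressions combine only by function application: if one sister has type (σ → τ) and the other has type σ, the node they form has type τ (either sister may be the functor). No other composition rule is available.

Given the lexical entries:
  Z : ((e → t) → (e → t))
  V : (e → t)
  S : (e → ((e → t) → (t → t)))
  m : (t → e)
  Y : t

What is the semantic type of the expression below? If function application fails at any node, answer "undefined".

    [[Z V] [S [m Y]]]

[Z V]: functor Z : ((e → t) → (e → t)), argument V : (e → t); result (e → t).
[m Y]: functor m : (t → e), argument Y : t; result e.
[S [m Y]]: functor S : (e → ((e → t) → (t → t))), argument [m Y] : e; result ((e → t) → (t → t)).
[[Z V] [S [m Y]]]: functor [S [m Y]] : ((e → t) → (t → t)), argument [Z V] : (e → t); result (t → t).

(t → t)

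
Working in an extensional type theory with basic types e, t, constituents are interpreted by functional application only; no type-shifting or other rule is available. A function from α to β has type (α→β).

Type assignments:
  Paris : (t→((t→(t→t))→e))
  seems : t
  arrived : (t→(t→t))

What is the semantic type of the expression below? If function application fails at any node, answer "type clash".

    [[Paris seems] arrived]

e

[Paris seems]: functor Paris : (t→((t→(t→t))→e)), argument seems : t; result ((t→(t→t))→e).
[[Paris seems] arrived]: functor [Paris seems] : ((t→(t→t))→e), argument arrived : (t→(t→t)); result e.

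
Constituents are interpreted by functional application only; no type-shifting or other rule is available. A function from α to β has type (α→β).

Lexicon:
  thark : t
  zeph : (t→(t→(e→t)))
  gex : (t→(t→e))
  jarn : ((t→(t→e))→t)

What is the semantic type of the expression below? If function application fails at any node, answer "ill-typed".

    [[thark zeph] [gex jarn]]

(e→t)

[thark zeph]: (t→(t→(e→t))) applied to t yields (t→(e→t)).
[gex jarn]: ((t→(t→e))→t) applied to (t→(t→e)) yields t.
[[thark zeph] [gex jarn]]: (t→(e→t)) applied to t yields (e→t).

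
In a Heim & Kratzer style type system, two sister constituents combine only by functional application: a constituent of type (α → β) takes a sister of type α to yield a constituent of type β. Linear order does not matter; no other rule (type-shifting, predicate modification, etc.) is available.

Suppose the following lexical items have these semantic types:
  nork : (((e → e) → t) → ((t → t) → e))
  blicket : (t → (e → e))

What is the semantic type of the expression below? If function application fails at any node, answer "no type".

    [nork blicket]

no type

[nork blicket]: (((e → e) → t) → ((t → t) → e)) with (t → (e → e)) — neither is a function whose domain matches the other; composition fails here.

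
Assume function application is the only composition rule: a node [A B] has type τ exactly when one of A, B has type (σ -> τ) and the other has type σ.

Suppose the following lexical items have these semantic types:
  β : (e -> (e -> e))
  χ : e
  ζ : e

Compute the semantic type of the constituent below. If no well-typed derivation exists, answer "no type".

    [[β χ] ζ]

e

[β χ] — β of type (e -> (e -> e)) combines with χ of type e: type (e -> e).
[[β χ] ζ] — [β χ] of type (e -> e) combines with ζ of type e: type e.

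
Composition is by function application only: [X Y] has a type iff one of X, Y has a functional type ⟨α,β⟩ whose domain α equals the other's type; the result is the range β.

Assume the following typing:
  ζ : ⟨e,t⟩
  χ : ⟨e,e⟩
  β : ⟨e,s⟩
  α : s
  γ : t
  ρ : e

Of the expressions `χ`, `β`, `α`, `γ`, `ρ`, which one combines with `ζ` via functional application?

χ : ⟨e,e⟩ — does not combine with ζ.
β : ⟨e,s⟩ — does not combine with ζ.
α : s — does not combine with ζ.
γ : t — does not combine with ζ.
ρ — combines: ζ : ⟨e,t⟩ takes ρ : e as argument, giving t.

ρ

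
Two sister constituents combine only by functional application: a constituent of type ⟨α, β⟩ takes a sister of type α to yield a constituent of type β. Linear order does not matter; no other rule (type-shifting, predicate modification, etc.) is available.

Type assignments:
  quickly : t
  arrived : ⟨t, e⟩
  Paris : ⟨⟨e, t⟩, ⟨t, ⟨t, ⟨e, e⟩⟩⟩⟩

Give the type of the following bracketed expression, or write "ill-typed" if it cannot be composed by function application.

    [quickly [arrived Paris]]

ill-typed

At [arrived Paris]: neither ⟨t, e⟩ nor ⟨⟨e, t⟩, ⟨t, ⟨t, ⟨e, e⟩⟩⟩⟩ can take the other as argument; the node is ill-typed.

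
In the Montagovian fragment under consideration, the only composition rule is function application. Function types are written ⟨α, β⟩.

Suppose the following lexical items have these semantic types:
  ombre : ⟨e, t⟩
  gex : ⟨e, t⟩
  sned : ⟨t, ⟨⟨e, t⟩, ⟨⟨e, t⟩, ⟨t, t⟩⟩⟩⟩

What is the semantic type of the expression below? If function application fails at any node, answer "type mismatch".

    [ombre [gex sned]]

type mismatch

[gex sned]: ⟨e, t⟩ and ⟨t, ⟨⟨e, t⟩, ⟨⟨e, t⟩, ⟨t, t⟩⟩⟩⟩ cannot combine by function application — type clash.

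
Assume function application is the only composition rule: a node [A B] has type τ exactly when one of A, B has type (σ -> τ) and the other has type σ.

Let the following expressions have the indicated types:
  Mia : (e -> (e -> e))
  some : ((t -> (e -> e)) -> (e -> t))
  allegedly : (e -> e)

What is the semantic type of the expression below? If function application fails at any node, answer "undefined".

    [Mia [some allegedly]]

undefined

[some allegedly]: ((t -> (e -> e)) -> (e -> t)) with (e -> e) — neither is a function whose domain matches the other; composition fails here.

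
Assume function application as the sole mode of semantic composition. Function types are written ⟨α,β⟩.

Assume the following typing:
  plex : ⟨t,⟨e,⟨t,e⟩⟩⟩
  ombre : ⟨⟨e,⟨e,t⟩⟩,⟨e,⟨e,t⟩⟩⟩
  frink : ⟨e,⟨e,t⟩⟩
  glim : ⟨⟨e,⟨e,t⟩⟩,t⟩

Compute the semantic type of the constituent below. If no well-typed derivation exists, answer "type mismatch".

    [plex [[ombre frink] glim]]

[ombre frink]: ombre is ⟨⟨e,⟨e,t⟩⟩,⟨e,⟨e,t⟩⟩⟩, frink is ⟨e,⟨e,t⟩⟩; result ⟨e,⟨e,t⟩⟩.
[[ombre frink] glim]: glim is ⟨⟨e,⟨e,t⟩⟩,t⟩, [ombre frink] is ⟨e,⟨e,t⟩⟩; result t.
[plex [[ombre frink] glim]]: plex is ⟨t,⟨e,⟨t,e⟩⟩⟩, [[ombre frink] glim] is t; result ⟨e,⟨t,e⟩⟩.

⟨e,⟨t,e⟩⟩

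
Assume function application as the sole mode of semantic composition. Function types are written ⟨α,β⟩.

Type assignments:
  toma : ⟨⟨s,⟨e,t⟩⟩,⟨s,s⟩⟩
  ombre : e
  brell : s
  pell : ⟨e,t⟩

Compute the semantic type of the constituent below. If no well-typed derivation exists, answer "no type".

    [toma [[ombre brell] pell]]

no type

At [ombre brell]: neither e nor s can take the other as argument; the node is ill-typed.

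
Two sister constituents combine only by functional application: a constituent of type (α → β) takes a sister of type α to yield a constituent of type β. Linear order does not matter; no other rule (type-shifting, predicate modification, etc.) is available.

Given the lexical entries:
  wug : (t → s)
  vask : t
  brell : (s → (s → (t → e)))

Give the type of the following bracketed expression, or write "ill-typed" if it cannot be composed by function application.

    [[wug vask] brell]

[wug vask]: (t → s) applied to t yields s.
[[wug vask] brell]: (s → (s → (t → e))) applied to s yields (s → (t → e)).

(s → (t → e))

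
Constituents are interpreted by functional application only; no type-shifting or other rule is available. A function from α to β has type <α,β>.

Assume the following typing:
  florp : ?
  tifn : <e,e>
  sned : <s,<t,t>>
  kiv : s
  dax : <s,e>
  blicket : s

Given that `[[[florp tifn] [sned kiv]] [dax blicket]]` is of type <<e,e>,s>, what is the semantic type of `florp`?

At [[[florp tifn] [sned kiv]] [dax blicket]] (required: <<e,e>,s>): [dax blicket] is e, which is not a function with range <<e,e>,s>; hence [[florp tifn] [sned kiv]] is the functor — type <e,<<e,e>,s>>.
At [[florp tifn] [sned kiv]] (required: <e,<<e,e>,s>>): [sned kiv] is <t,t>, which is not a function with range <e,<<e,e>,s>>; hence [florp tifn] is the functor — type <<t,t>,<e,<<e,e>,s>>>.
At [florp tifn] (required: <<t,t>,<e,<<e,e>,s>>>): tifn is <e,e>, which is not a function with range <<t,t>,<e,<<e,e>,s>>>; hence florp is the functor — type <<e,e>,<<t,t>,<e,<<e,e>,s>>>>.

<<e,e>,<<t,t>,<e,<<e,e>,s>>>>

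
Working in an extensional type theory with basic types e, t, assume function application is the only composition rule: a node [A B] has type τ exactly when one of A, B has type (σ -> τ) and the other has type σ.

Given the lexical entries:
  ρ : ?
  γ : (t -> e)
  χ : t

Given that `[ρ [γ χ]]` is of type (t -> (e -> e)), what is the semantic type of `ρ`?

[ρ [γ χ]] is required to be (t -> (e -> e)). [γ χ] : e cannot yield (t -> (e -> e)) as functor, so ρ : (e -> (t -> (e -> e))).

(e -> (t -> (e -> e)))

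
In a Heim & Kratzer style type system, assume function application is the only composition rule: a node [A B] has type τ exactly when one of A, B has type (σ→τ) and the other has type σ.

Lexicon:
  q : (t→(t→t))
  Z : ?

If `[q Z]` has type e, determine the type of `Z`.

[q Z] must have type e. The sister q has type (t→(t→t)); that is not a function onto e, so Z must be the functor, of type ((t→(t→t))→e).

((t→(t→t))→e)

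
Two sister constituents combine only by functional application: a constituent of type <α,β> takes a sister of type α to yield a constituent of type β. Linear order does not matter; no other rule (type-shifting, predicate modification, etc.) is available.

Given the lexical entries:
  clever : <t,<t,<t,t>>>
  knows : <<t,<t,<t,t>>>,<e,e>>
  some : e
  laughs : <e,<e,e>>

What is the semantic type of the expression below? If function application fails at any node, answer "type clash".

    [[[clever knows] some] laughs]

<e,e>

[clever knows]: functor knows : <<t,<t,<t,t>>>,<e,e>>, argument clever : <t,<t,<t,t>>>; result <e,e>.
[[clever knows] some]: functor [clever knows] : <e,e>, argument some : e; result e.
[[[clever knows] some] laughs]: functor laughs : <e,<e,e>>, argument [[clever knows] some] : e; result <e,e>.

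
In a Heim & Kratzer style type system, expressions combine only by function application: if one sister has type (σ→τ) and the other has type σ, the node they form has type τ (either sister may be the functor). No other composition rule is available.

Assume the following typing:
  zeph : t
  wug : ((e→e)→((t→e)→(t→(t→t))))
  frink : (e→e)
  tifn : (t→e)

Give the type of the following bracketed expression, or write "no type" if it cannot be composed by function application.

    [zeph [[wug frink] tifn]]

(t→t)

[wug frink]: functor wug : ((e→e)→((t→e)→(t→(t→t)))), argument frink : (e→e); result ((t→e)→(t→(t→t))).
[[wug frink] tifn]: functor [wug frink] : ((t→e)→(t→(t→t))), argument tifn : (t→e); result (t→(t→t)).
[zeph [[wug frink] tifn]]: functor [[wug frink] tifn] : (t→(t→t)), argument zeph : t; result (t→t).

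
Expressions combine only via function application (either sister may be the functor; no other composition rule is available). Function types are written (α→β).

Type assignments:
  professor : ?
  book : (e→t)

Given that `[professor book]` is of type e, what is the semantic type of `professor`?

[professor book] is required to be e. book : (e→t) cannot yield e as functor, so professor : ((e→t)→e).

((e→t)→e)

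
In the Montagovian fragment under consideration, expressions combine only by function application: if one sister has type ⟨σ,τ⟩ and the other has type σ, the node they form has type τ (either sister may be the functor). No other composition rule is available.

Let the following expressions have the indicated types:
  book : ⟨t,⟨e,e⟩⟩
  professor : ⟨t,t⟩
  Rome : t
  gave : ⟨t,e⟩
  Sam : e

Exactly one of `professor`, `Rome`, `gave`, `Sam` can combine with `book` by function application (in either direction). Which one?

Rome

professor : ⟨t,t⟩ — neither side's domain matches the other.
Rome — combines: book : ⟨t,⟨e,e⟩⟩ takes Rome : t as argument, giving ⟨e,e⟩.
gave : ⟨t,e⟩ — neither side's domain matches the other.
Sam : e — neither side's domain matches the other.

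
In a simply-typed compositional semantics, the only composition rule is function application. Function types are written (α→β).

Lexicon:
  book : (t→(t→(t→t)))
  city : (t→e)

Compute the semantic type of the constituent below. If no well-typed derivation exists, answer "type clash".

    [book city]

[book city]: (t→(t→(t→t))) and (t→e) cannot combine by function application — type clash.

type clash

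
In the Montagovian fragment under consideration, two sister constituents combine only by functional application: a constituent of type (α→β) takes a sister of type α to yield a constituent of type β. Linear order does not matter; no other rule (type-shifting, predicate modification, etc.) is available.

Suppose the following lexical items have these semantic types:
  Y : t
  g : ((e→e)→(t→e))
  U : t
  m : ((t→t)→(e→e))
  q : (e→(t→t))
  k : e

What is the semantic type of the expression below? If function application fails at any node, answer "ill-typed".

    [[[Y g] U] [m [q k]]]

ill-typed

[Y g]: t with ((e→e)→(t→e)) — neither is a function whose domain matches the other; composition fails here.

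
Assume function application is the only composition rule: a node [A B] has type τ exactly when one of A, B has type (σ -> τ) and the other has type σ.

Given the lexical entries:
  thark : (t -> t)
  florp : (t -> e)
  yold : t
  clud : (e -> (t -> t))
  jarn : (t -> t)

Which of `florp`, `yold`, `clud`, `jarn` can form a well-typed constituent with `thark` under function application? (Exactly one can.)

florp : (t -> e) — no; thark wants t, and florp wants t.
yold — combines: thark : (t -> t) takes yold : t as argument, giving t.
clud : (e -> (t -> t)) — no; thark wants t, and clud wants e.
jarn : (t -> t) — no; thark wants t, and jarn wants t.

yold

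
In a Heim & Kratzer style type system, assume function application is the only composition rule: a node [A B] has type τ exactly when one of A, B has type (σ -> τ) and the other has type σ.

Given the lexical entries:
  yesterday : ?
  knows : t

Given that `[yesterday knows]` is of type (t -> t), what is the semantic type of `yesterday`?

[yesterday knows] is required to be (t -> t). knows : t cannot yield (t -> t) as functor, so yesterday : (t -> (t -> t)).

(t -> (t -> t))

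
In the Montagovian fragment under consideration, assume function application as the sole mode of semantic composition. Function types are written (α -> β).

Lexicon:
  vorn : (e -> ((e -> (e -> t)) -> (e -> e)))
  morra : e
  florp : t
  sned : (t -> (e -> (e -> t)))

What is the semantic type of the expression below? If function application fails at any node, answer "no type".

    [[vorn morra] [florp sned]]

[vorn morra]: functor vorn : (e -> ((e -> (e -> t)) -> (e -> e))), argument morra : e; result ((e -> (e -> t)) -> (e -> e)).
[florp sned]: functor sned : (t -> (e -> (e -> t))), argument florp : t; result (e -> (e -> t)).
[[vorn morra] [florp sned]]: functor [vorn morra] : ((e -> (e -> t)) -> (e -> e)), argument [florp sned] : (e -> (e -> t)); result (e -> e).

(e -> e)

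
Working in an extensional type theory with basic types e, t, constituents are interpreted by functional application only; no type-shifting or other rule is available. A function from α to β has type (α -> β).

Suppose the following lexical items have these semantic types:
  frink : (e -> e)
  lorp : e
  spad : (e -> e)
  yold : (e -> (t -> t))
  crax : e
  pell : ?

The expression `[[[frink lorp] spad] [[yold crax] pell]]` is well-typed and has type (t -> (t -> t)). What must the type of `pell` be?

((t -> t) -> (e -> (t -> (t -> t))))

[[[frink lorp] spad] [[yold crax] pell]] is required to be (t -> (t -> t)). [[frink lorp] spad] : e cannot yield (t -> (t -> t)) as functor, so [[yold crax] pell] : (e -> (t -> (t -> t))).
[[yold crax] pell] is required to be (e -> (t -> (t -> t))). [yold crax] : (t -> t) cannot yield (e -> (t -> (t -> t))) as functor, so pell : ((t -> t) -> (e -> (t -> (t -> t)))).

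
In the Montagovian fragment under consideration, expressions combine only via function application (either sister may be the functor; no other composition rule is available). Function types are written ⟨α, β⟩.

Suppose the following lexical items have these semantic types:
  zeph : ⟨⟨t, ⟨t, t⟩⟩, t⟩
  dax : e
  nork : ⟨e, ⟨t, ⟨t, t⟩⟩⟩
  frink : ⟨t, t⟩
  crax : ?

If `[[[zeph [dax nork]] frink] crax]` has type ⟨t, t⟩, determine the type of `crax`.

[[[zeph [dax nork]] frink] crax] must have type ⟨t, t⟩. The sister [[zeph [dax nork]] frink] has type t; that is not a function onto ⟨t, t⟩, so crax must be the functor, of type ⟨t, ⟨t, t⟩⟩.

⟨t, ⟨t, t⟩⟩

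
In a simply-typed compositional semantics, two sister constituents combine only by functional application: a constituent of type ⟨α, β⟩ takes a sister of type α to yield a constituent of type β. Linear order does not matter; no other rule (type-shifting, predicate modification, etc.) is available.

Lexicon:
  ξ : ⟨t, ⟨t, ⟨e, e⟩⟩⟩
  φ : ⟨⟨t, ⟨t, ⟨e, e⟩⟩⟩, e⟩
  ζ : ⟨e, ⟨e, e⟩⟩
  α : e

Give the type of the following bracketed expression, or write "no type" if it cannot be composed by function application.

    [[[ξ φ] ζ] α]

At [ξ φ], φ : ⟨⟨t, ⟨t, ⟨e, e⟩⟩⟩, e⟩ takes ξ : ⟨t, ⟨t, ⟨e, e⟩⟩⟩, giving e.
At [[ξ φ] ζ], ζ : ⟨e, ⟨e, e⟩⟩ takes [ξ φ] : e, giving ⟨e, e⟩.
At [[[ξ φ] ζ] α], [[ξ φ] ζ] : ⟨e, e⟩ takes α : e, giving e.

e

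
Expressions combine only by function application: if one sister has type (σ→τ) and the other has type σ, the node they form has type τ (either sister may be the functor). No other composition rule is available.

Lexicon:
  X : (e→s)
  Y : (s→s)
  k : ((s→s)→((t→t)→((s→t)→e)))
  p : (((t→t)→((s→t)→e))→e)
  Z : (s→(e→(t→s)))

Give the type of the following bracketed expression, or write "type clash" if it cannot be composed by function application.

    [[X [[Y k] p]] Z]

(e→(t→s))

[Y k] — k of type ((s→s)→((t→t)→((s→t)→e))) combines with Y of type (s→s): type ((t→t)→((s→t)→e)).
[[Y k] p] — p of type (((t→t)→((s→t)→e))→e) combines with [Y k] of type ((t→t)→((s→t)→e)): type e.
[X [[Y k] p]] — X of type (e→s) combines with [[Y k] p] of type e: type s.
[[X [[Y k] p]] Z] — Z of type (s→(e→(t→s))) combines with [X [[Y k] p]] of type s: type (e→(t→s)).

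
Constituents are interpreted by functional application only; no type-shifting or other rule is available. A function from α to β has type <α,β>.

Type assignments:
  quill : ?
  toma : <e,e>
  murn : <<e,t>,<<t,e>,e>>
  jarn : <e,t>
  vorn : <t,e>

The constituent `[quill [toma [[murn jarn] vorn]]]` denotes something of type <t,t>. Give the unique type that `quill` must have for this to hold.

<e,<t,t>>

[quill [toma [[murn jarn] vorn]]] must have type <t,t>. The sister [toma [[murn jarn] vorn]] has type e; that is not a function onto <t,t>, so quill must be the functor, of type <e,<t,t>>.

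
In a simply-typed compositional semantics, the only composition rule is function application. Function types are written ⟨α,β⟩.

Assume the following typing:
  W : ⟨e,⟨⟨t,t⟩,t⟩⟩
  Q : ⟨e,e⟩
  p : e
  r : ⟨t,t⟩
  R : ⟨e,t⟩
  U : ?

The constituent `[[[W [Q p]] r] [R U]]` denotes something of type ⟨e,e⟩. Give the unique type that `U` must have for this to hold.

⟨⟨e,t⟩,⟨t,⟨e,e⟩⟩⟩

At [[[W [Q p]] r] [R U]] (required: ⟨e,e⟩): [[W [Q p]] r] is t, which is not a function with range ⟨e,e⟩; hence [R U] is the functor — type ⟨t,⟨e,e⟩⟩.
At [R U] (required: ⟨t,⟨e,e⟩⟩): R is ⟨e,t⟩, which is not a function with range ⟨t,⟨e,e⟩⟩; hence U is the functor — type ⟨⟨e,t⟩,⟨t,⟨e,e⟩⟩⟩.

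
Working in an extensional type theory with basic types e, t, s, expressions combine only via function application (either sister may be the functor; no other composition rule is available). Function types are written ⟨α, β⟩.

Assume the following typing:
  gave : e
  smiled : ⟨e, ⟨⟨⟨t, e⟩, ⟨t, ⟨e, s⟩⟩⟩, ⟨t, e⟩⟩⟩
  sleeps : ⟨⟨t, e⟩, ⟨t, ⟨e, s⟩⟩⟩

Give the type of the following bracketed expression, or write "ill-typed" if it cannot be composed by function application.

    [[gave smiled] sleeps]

⟨t, e⟩

At [gave smiled], smiled : ⟨e, ⟨⟨⟨t, e⟩, ⟨t, ⟨e, s⟩⟩⟩, ⟨t, e⟩⟩⟩ takes gave : e, giving ⟨⟨⟨t, e⟩, ⟨t, ⟨e, s⟩⟩⟩, ⟨t, e⟩⟩.
At [[gave smiled] sleeps], [gave smiled] : ⟨⟨⟨t, e⟩, ⟨t, ⟨e, s⟩⟩⟩, ⟨t, e⟩⟩ takes sleeps : ⟨⟨t, e⟩, ⟨t, ⟨e, s⟩⟩⟩, giving ⟨t, e⟩.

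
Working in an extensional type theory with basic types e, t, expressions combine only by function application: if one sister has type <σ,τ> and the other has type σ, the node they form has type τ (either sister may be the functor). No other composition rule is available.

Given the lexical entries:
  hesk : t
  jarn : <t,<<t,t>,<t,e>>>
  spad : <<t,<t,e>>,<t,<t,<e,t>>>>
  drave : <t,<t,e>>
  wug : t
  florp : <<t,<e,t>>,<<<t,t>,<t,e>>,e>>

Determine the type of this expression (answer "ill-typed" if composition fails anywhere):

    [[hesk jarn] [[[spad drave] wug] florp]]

At [hesk jarn], jarn : <t,<<t,t>,<t,e>>> takes hesk : t, giving <<t,t>,<t,e>>.
At [spad drave], spad : <<t,<t,e>>,<t,<t,<e,t>>>> takes drave : <t,<t,e>>, giving <t,<t,<e,t>>>.
At [[spad drave] wug], [spad drave] : <t,<t,<e,t>>> takes wug : t, giving <t,<e,t>>.
At [[[spad drave] wug] florp], florp : <<t,<e,t>>,<<<t,t>,<t,e>>,e>> takes [[spad drave] wug] : <t,<e,t>>, giving <<<t,t>,<t,e>>,e>.
At [[hesk jarn] [[[spad drave] wug] florp]], [[[spad drave] wug] florp] : <<<t,t>,<t,e>>,e> takes [hesk jarn] : <<t,t>,<t,e>>, giving e.

e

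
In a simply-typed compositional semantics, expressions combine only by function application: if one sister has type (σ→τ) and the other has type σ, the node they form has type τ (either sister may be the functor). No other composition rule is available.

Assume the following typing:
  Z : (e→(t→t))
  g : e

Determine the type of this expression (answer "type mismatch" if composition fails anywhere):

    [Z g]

[Z g]: (e→(t→t)) applied to e yields (t→t).

(t→t)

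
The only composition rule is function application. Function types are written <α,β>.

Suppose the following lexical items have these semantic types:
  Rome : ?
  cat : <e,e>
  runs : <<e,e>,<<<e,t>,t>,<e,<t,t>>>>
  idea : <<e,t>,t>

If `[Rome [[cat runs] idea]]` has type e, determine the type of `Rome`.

At [Rome [[cat runs] idea]] (required: e): [[cat runs] idea] is <e,<t,t>>, which is not a function with range e; hence Rome is the functor — type <<e,<t,t>>,e>.

<<e,<t,t>>,e>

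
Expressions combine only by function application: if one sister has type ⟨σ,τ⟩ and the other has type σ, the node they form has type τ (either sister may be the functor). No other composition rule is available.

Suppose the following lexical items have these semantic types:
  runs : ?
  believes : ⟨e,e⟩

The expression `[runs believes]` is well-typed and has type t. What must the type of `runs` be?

For [runs believes] to have type t with believes of type ⟨e,e⟩, runs must be the function: runs : ⟨⟨e,e⟩,t⟩.

⟨⟨e,e⟩,t⟩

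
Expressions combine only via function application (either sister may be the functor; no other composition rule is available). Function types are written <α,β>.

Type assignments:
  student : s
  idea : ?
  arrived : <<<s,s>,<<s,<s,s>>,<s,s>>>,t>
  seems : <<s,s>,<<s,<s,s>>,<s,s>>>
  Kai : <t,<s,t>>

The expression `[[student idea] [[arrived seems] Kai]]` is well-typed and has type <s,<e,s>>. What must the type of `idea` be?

<s,<<s,t>,<s,<e,s>>>>

[[student idea] [[arrived seems] Kai]] is required to be <s,<e,s>>. [[arrived seems] Kai] : <s,t> cannot yield <s,<e,s>> as functor, so [student idea] : <<s,t>,<s,<e,s>>>.
[student idea] is required to be <<s,t>,<s,<e,s>>>. student : s cannot yield <<s,t>,<s,<e,s>>> as functor, so idea : <s,<<s,t>,<s,<e,s>>>>.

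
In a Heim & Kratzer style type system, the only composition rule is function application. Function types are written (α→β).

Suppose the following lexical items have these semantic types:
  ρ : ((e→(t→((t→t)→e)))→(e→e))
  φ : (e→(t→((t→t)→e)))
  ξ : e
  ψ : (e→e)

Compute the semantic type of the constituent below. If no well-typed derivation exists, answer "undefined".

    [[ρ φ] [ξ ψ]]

e

[ρ φ] — ρ of type ((e→(t→((t→t)→e)))→(e→e)) combines with φ of type (e→(t→((t→t)→e))): type (e→e).
[ξ ψ] — ψ of type (e→e) combines with ξ of type e: type e.
[[ρ φ] [ξ ψ]] — [ρ φ] of type (e→e) combines with [ξ ψ] of type e: type e.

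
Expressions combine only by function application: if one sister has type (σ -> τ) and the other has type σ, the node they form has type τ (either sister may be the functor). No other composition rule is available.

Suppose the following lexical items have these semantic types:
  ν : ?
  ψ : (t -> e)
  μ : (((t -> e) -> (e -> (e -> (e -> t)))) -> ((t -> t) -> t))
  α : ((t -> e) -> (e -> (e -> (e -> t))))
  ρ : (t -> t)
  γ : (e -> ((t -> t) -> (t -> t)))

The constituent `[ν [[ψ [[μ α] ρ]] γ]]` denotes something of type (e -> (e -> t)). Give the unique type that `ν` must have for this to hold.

(((t -> t) -> (t -> t)) -> (e -> (e -> t)))

At [ν [[ψ [[μ α] ρ]] γ]] (required: (e -> (e -> t))): [[ψ [[μ α] ρ]] γ] is ((t -> t) -> (t -> t)), which is not a function with range (e -> (e -> t)); hence ν is the functor — type (((t -> t) -> (t -> t)) -> (e -> (e -> t))).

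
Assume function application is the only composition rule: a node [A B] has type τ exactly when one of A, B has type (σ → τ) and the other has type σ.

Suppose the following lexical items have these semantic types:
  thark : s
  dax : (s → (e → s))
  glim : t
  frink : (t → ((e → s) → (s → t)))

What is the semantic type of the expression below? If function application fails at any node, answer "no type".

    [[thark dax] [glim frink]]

(s → t)

[thark dax]: functor dax : (s → (e → s)), argument thark : s; result (e → s).
[glim frink]: functor frink : (t → ((e → s) → (s → t))), argument glim : t; result ((e → s) → (s → t)).
[[thark dax] [glim frink]]: functor [glim frink] : ((e → s) → (s → t)), argument [thark dax] : (e → s); result (s → t).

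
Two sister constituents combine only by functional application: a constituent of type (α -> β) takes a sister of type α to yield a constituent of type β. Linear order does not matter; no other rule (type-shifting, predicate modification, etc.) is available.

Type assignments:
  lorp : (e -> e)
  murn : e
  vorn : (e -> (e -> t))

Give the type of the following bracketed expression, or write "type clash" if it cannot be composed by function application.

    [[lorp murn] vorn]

(e -> t)

[lorp murn]: functor lorp : (e -> e), argument murn : e; result e.
[[lorp murn] vorn]: functor vorn : (e -> (e -> t)), argument [lorp murn] : e; result (e -> t).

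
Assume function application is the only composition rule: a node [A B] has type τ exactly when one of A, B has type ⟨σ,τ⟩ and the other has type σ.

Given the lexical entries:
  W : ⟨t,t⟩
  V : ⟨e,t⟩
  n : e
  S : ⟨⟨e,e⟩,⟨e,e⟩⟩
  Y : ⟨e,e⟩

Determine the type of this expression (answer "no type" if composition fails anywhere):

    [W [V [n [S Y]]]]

[S Y]: S is ⟨⟨e,e⟩,⟨e,e⟩⟩, Y is ⟨e,e⟩; result ⟨e,e⟩.
[n [S Y]]: [S Y] is ⟨e,e⟩, n is e; result e.
[V [n [S Y]]]: V is ⟨e,t⟩, [n [S Y]] is e; result t.
[W [V [n [S Y]]]]: W is ⟨t,t⟩, [V [n [S Y]]] is t; result t.

t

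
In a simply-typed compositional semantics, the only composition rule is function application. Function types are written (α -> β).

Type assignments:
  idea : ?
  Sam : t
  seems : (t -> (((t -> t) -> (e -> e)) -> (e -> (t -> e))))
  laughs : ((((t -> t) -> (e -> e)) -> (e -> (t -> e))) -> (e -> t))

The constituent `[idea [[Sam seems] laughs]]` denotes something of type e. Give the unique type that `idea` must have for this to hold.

At [idea [[Sam seems] laughs]] (required: e): [[Sam seems] laughs] is (e -> t), which is not a function with range e; hence idea is the functor — type ((e -> t) -> e).

((e -> t) -> e)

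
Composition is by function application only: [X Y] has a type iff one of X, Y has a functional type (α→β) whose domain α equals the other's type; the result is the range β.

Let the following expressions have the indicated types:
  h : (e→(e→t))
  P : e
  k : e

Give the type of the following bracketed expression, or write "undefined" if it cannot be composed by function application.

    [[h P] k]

[h P]: (e→(e→t)) applied to e yields (e→t).
[[h P] k]: (e→t) applied to e yields t.

t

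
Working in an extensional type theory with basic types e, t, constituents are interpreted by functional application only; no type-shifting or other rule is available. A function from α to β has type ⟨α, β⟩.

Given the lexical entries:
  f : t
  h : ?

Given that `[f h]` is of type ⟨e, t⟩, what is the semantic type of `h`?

[f h] must have type ⟨e, t⟩. The sister f has type t; that is not a function onto ⟨e, t⟩, so h must be the functor, of type ⟨t, ⟨e, t⟩⟩.

⟨t, ⟨e, t⟩⟩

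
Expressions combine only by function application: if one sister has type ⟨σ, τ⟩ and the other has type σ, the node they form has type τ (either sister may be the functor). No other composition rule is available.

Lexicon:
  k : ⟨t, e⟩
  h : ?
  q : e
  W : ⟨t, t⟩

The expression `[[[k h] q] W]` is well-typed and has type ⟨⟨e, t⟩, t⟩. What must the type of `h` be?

At [[[k h] q] W] (required: ⟨⟨e, t⟩, t⟩): W is ⟨t, t⟩, which is not a function with range ⟨⟨e, t⟩, t⟩; hence [[k h] q] is the functor — type ⟨⟨t, t⟩, ⟨⟨e, t⟩, t⟩⟩.
At [[k h] q] (required: ⟨⟨t, t⟩, ⟨⟨e, t⟩, t⟩⟩): q is e, which is not a function with range ⟨⟨t, t⟩, ⟨⟨e, t⟩, t⟩⟩; hence [k h] is the functor — type ⟨e, ⟨⟨t, t⟩, ⟨⟨e, t⟩, t⟩⟩⟩.
At [k h] (required: ⟨e, ⟨⟨t, t⟩, ⟨⟨e, t⟩, t⟩⟩⟩): k is ⟨t, e⟩, which is not a function with range ⟨e, ⟨⟨t, t⟩, ⟨⟨e, t⟩, t⟩⟩⟩; hence h is the functor — type ⟨⟨t, e⟩, ⟨e, ⟨⟨t, t⟩, ⟨⟨e, t⟩, t⟩⟩⟩⟩.

⟨⟨t, e⟩, ⟨e, ⟨⟨t, t⟩, ⟨⟨e, t⟩, t⟩⟩⟩⟩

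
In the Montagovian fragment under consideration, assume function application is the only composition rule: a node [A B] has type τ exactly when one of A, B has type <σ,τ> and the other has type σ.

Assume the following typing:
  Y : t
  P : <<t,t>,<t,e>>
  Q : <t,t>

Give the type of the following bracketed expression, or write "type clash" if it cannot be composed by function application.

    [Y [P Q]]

e

[P Q]: <<t,t>,<t,e>> applied to <t,t> yields <t,e>.
[Y [P Q]]: <t,e> applied to t yields e.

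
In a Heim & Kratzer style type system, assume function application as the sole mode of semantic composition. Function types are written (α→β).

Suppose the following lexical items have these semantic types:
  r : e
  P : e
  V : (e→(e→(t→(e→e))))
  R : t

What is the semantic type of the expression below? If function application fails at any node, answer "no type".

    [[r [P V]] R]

(e→e)

At [P V], V : (e→(e→(t→(e→e)))) takes P : e, giving (e→(t→(e→e))).
At [r [P V]], [P V] : (e→(t→(e→e))) takes r : e, giving (t→(e→e)).
At [[r [P V]] R], [r [P V]] : (t→(e→e)) takes R : t, giving (e→e).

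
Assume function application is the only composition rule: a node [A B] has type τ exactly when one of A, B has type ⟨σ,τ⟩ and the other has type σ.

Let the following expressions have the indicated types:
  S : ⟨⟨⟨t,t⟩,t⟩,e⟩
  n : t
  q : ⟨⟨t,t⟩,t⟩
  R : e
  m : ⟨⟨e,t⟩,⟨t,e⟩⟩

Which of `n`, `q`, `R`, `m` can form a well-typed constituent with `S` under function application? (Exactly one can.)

n : t — neither side's domain matches the other.
q — combines: S : ⟨⟨⟨t,t⟩,t⟩,e⟩ takes q : ⟨⟨t,t⟩,t⟩ as argument, giving e.
R : e — neither side's domain matches the other.
m : ⟨⟨e,t⟩,⟨t,e⟩⟩ — neither side's domain matches the other.

q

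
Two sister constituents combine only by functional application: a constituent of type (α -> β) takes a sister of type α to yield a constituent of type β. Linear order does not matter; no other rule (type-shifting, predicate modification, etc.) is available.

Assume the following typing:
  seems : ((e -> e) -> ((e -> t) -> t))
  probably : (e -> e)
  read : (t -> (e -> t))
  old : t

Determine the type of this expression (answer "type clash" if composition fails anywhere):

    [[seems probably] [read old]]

t

[seems probably]: seems is ((e -> e) -> ((e -> t) -> t)), probably is (e -> e); result ((e -> t) -> t).
[read old]: read is (t -> (e -> t)), old is t; result (e -> t).
[[seems probably] [read old]]: [seems probably] is ((e -> t) -> t), [read old] is (e -> t); result t.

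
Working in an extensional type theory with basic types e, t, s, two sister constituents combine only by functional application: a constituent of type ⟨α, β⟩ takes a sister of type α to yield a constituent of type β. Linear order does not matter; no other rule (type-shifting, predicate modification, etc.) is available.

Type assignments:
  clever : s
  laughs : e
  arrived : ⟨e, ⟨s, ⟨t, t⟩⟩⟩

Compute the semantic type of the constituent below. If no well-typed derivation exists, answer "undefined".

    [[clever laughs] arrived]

undefined

[clever laughs]: s and e cannot combine by function application — type clash.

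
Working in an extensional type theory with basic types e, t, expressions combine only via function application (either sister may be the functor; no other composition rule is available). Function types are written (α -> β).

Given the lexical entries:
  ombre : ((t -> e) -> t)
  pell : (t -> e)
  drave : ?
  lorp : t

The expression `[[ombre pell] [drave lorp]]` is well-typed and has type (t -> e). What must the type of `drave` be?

(t -> (t -> (t -> e)))

At [[ombre pell] [drave lorp]] (required: (t -> e)): [ombre pell] is t, which is not a function with range (t -> e); hence [drave lorp] is the functor — type (t -> (t -> e)).
At [drave lorp] (required: (t -> (t -> e))): lorp is t, which is not a function with range (t -> (t -> e)); hence drave is the functor — type (t -> (t -> (t -> e))).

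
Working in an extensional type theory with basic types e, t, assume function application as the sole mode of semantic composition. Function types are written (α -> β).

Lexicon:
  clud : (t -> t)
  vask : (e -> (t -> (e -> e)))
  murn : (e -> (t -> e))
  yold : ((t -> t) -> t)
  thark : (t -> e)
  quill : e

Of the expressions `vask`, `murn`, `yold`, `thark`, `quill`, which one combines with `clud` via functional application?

vask : (e -> (t -> (e -> e))) — does not combine with clud.
murn : (e -> (t -> e)) — does not combine with clud.
yold — combines: yold : ((t -> t) -> t) takes clud : (t -> t) as argument, giving t.
thark : (t -> e) — does not combine with clud.
quill : e — does not combine with clud.

yold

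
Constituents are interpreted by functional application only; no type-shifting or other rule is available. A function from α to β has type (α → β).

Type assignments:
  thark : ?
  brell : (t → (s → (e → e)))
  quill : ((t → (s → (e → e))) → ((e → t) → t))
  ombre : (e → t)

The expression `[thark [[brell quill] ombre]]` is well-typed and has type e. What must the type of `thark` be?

For [thark [[brell quill] ombre]] to have type e with [[brell quill] ombre] of type t, thark must be the function: thark : (t → e).

(t → e)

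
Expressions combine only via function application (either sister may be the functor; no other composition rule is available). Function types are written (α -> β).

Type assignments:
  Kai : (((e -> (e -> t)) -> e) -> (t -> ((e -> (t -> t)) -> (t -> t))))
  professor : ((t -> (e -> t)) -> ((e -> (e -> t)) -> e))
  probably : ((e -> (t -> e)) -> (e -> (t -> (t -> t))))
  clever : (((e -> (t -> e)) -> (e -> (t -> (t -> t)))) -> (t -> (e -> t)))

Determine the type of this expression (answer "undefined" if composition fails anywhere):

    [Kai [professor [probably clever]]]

[probably clever] — clever of type (((e -> (t -> e)) -> (e -> (t -> (t -> t)))) -> (t -> (e -> t))) combines with probably of type ((e -> (t -> e)) -> (e -> (t -> (t -> t)))): type (t -> (e -> t)).
[professor [probably clever]] — professor of type ((t -> (e -> t)) -> ((e -> (e -> t)) -> e)) combines with [probably clever] of type (t -> (e -> t)): type ((e -> (e -> t)) -> e).
[Kai [professor [probably clever]]] — Kai of type (((e -> (e -> t)) -> e) -> (t -> ((e -> (t -> t)) -> (t -> t)))) combines with [professor [probably clever]] of type ((e -> (e -> t)) -> e): type (t -> ((e -> (t -> t)) -> (t -> t))).

(t -> ((e -> (t -> t)) -> (t -> t)))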